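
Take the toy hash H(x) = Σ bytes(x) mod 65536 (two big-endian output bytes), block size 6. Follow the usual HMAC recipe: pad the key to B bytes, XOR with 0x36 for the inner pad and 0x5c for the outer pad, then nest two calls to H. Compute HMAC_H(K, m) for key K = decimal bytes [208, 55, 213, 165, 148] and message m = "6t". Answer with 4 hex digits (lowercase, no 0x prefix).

047f

Key decimal bytes [208, 55, 213, 165, 148] = d0 37 d5 a5 94 is 5 bytes ≤ B = 6; zero-pad to 6 bytes: K' = d0 37 d5 a5 94 00.
K' ⊕ ipad = e6 01 e3 93 a2 36.  K' ⊕ opad = 8c 6b 89 f9 c8 5c.
Inner input = (K'⊕ipad) ∥ m = e6 01 e3 93 a2 36 ∥ 36 74.
Inner hash: sum = 230+1+227+147+162+54+54+116 = 991 → 03 df.
Outer input = (K'⊕opad) ∥ inner = 8c 6b 89 f9 c8 5c ∥ 03 df.
Outer hash (tag): sum = 140+107+137+249+200+92+3+223 = 1151 → 04 7f.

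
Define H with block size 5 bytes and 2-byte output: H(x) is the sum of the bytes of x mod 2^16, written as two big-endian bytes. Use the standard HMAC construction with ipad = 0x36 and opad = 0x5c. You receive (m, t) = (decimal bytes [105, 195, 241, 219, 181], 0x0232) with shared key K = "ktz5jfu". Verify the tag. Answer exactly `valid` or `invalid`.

Key "ktz5jfu" = 6b 74 7a 35 6a 66 75 is 7 bytes > B = 5, so hash it first: H(key) = 02 d3, then zero-pad to 5 bytes: K' = 02 d3 00 00 00.
K' ⊕ ipad = 34 e5 36 36 36; K' ⊕ opad = 5e 8f 5c 5c 5c.
Inner hash: sum = 52+229+54+54+54+105+195+241+219+181 = 1384 → 05 68.
Outer hash (recomputed tag): sum = 94+143+92+92+92+5+104 = 622 → 02 6e.
Recomputed tag = 026e; claimed = 0232 → mismatch.

invalid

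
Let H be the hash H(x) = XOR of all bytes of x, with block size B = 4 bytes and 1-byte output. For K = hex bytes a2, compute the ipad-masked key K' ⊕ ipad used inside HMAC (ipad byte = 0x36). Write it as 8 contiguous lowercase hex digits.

Key hex bytes a2 is 1 byte ≤ B = 4; zero-pad to 4 bytes: K' = a2 00 00 00.
XOR each byte with 0x36: a2⊕36=94, 00⊕36=36, 00⊕36=36, 00⊕36=36.

94363636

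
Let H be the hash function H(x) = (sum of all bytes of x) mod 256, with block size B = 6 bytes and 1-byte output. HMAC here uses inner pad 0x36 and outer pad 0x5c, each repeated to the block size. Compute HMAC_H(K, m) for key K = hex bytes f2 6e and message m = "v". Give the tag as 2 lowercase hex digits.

Key hex bytes f2 6e is 2 bytes ≤ B = 6; zero-pad to 6 bytes: K' = f2 6e 00 00 00 00.
K' ⊕ ipad = c4 58 36 36 36 36.  K' ⊕ opad = ae 32 5c 5c 5c 5c.
Inner input = (K'⊕ipad) ∥ m = c4 58 36 36 36 36 ∥ 76.
Inner hash: sum = 196+88+54+54+54+54+118 = 618; mod 256 = 106 → 6a.
Outer input = (K'⊕opad) ∥ inner = ae 32 5c 5c 5c 5c ∥ 6a.
Outer hash (tag): sum = 174+50+92+92+92+92+106 = 698; mod 256 = 186 → ba.

ba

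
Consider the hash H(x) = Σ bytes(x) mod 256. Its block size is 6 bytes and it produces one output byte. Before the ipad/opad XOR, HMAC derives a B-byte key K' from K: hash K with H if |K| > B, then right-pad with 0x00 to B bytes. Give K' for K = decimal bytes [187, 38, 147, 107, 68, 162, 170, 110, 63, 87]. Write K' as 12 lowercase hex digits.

730000000000

|K| = 10 > B = 6, so first hash the key.
H(K): sum = 187+38+147+107+68+162+170+110+63+87 = 1139; mod 256 = 115 → 73.
Zero-pad H(K) = 73 to 6 bytes: K' = 73 00 00 00 00 00.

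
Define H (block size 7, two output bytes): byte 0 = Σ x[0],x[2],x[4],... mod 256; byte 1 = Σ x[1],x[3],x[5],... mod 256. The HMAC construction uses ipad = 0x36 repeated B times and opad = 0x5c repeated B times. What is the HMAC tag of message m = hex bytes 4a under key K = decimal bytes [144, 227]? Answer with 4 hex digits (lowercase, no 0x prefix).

Key decimal bytes [144, 227] = 90 e3 is 2 bytes ≤ B = 7; zero-pad to 7 bytes: K' = 90 e3 00 00 00 00 00.
K' ⊕ ipad = a6 d5 36 36 36 36 36.  K' ⊕ opad = cc bf 5c 5c 5c 5c 5c.
Inner input = (K'⊕ipad) ∥ m = a6 d5 36 36 36 36 36 ∥ 4a.
Inner hash: even-index sum = 328 mod 256 = 72; odd-index sum = 395 mod 256 = 139 → 48 8b.
Outer input = (K'⊕opad) ∥ inner = cc bf 5c 5c 5c 5c 5c ∥ 48 8b.
Outer hash (tag): even-index sum = 619 mod 256 = 107; odd-index sum = 447 mod 256 = 191 → 6b bf.

6bbf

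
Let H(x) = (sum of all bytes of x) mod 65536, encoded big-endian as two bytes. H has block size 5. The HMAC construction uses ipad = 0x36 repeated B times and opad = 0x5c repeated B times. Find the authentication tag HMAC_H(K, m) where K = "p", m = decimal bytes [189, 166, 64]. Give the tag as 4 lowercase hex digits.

Key "p" = 70 is 1 byte ≤ B = 5; zero-pad to 5 bytes: K' = 70 00 00 00 00.
K' ⊕ ipad = 46 36 36 36 36.  K' ⊕ opad = 2c 5c 5c 5c 5c.
Inner input = (K'⊕ipad) ∥ m = 46 36 36 36 36 ∥ bd a6 40.
Inner hash: sum = 70+54+54+54+54+189+166+64 = 705 → 02 c1.
Outer input = (K'⊕opad) ∥ inner = 2c 5c 5c 5c 5c ∥ 02 c1.
Outer hash (tag): sum = 44+92+92+92+92+2+193 = 607 → 02 5f.

025f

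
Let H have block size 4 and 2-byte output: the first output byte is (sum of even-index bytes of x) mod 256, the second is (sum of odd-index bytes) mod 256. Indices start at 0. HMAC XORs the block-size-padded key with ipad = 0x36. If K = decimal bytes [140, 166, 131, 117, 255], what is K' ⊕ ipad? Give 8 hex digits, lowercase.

382d3636

Key decimal bytes [140, 166, 131, 117, 255] = 8c a6 83 75 ff is 5 bytes > B = 4, so hash it first: H(key) = 0e 1b, then zero-pad to 4 bytes: K' = 0e 1b 00 00.
XOR each byte with 0x36: 0e⊕36=38, 1b⊕36=2d, 00⊕36=36, 00⊕36=36.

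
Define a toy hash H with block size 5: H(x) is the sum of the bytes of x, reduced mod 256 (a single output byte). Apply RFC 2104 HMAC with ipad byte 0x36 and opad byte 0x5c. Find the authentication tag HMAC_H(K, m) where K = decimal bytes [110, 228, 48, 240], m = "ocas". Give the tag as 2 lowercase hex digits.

30

Key decimal bytes [110, 228, 48, 240] = 6e e4 30 f0 is 4 bytes ≤ B = 5; zero-pad to 5 bytes: K' = 6e e4 30 f0 00.
K' ⊕ ipad = 58 d2 06 c6 36.  K' ⊕ opad = 32 b8 6c ac 5c.
Inner input = (K'⊕ipad) ∥ m = 58 d2 06 c6 36 ∥ 6f 63 61 73.
Inner hash: sum = 88+210+6+198+54+111+99+97+115 = 978; mod 256 = 210 → d2.
Outer input = (K'⊕opad) ∥ inner = 32 b8 6c ac 5c ∥ d2.
Outer hash (tag): sum = 50+184+108+172+92+210 = 816; mod 256 = 48 → 30.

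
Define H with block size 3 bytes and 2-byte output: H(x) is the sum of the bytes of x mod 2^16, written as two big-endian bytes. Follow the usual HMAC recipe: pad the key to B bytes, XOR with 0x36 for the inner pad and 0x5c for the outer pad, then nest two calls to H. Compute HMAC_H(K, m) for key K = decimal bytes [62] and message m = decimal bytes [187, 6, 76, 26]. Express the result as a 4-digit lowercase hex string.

Key decimal bytes [62] = 3e is 1 byte ≤ B = 3; zero-pad to 3 bytes: K' = 3e 00 00.
K' ⊕ ipad = 08 36 36.  K' ⊕ opad = 62 5c 5c.
Inner input = (K'⊕ipad) ∥ m = 08 36 36 ∥ bb 06 4c 1a.
Inner hash: sum = 8+54+54+187+6+76+26 = 411 → 01 9b.
Outer input = (K'⊕opad) ∥ inner = 62 5c 5c ∥ 01 9b.
Outer hash (tag): sum = 98+92+92+1+155 = 438 → 01 b6.

01b6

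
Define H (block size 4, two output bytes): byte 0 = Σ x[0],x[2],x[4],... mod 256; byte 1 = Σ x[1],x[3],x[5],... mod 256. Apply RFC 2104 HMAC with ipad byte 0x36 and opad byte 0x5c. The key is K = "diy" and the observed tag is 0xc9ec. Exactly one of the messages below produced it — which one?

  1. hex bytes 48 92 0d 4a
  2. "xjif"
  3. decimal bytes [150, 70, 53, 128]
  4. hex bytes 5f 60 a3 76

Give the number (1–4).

Key "diy" = 64 69 79 is 3 bytes ≤ B = 4; zero-pad to 4 bytes: K' = 64 69 79 00.
K' ⊕ ipad = 52 5f 4f 36; K' ⊕ opad = 38 35 25 5c.
m1: inner = H(52 5f 4f 36 48 92 0d 4a) = f6 71; tag = H(38 35 25 5c f6 71) = 5302
m2: inner = H(52 5f 4f 36 78 6a 69 66) = 82 65; tag = H(38 35 25 5c 82 65) = dff6
m3: inner = H(52 5f 4f 36 96 46 35 80) = 6c 5b; tag = H(38 35 25 5c 6c 5b) = c9ec ← matches
m4: inner = H(52 5f 4f 36 5f 60 a3 76) = a3 6b; tag = H(38 35 25 5c a3 6b) = 00fc

3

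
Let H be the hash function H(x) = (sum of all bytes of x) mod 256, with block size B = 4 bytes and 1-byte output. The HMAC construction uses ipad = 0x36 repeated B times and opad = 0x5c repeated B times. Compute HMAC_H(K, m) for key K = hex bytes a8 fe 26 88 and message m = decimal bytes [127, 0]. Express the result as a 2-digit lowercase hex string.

97

Key hex bytes a8 fe 26 88 is exactly B = 4 bytes: K' = a8 fe 26 88.
K' ⊕ ipad = 9e c8 10 be.  K' ⊕ opad = f4 a2 7a d4.
Inner input = (K'⊕ipad) ∥ m = 9e c8 10 be ∥ 7f 00.
Inner hash: sum = 158+200+16+190+127+0 = 691; mod 256 = 179 → b3.
Outer input = (K'⊕opad) ∥ inner = f4 a2 7a d4 ∥ b3.
Outer hash (tag): sum = 244+162+122+212+179 = 919; mod 256 = 151 → 97.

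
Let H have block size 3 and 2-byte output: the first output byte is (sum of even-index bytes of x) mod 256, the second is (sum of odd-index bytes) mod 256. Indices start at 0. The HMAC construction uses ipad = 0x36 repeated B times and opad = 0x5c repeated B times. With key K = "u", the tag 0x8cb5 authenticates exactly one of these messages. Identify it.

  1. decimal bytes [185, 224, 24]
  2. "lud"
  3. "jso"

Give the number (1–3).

1

Key "u" = 75 is 1 byte ≤ B = 3; zero-pad to 3 bytes: K' = 75 00 00.
K' ⊕ ipad = 43 36 36; K' ⊕ opad = 29 5c 5c.
m1: inner = H(43 36 36 b9 e0 18) = 59 07; tag = H(29 5c 5c 59 07) = 8cb5 ← matches
m2: inner = H(43 36 36 6c 75 64) = ee 06; tag = H(29 5c 5c ee 06) = 8b4a
m3: inner = H(43 36 36 6a 73 6f) = ec 0f; tag = H(29 5c 5c ec 0f) = 9448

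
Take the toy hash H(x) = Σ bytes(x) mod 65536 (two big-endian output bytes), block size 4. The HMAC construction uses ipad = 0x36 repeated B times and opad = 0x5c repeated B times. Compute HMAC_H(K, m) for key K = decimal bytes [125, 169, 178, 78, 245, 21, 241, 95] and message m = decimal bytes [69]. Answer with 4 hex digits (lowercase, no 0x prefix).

Key decimal bytes [125, 169, 178, 78, 245, 21, 241, 95] = 7d a9 b2 4e f5 15 f1 5f is 8 bytes > B = 4, so hash it first: H(key) = 04 80, then zero-pad to 4 bytes: K' = 04 80 00 00.
K' ⊕ ipad = 32 b6 36 36.  K' ⊕ opad = 58 dc 5c 5c.
Inner input = (K'⊕ipad) ∥ m = 32 b6 36 36 ∥ 45.
Inner hash: sum = 50+182+54+54+69 = 409 → 01 99.
Outer input = (K'⊕opad) ∥ inner = 58 dc 5c 5c ∥ 01 99.
Outer hash (tag): sum = 88+220+92+92+1+153 = 646 → 02 86.

0286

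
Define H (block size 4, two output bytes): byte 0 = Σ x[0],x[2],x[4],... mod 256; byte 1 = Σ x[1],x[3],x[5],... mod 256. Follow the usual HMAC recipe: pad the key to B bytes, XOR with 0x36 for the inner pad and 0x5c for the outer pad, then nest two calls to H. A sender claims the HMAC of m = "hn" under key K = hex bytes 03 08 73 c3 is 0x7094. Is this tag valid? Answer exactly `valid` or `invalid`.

valid

Key hex bytes 03 08 73 c3 is exactly B = 4 bytes: K' = 03 08 73 c3.
K' ⊕ ipad = 35 3e 45 f5; K' ⊕ opad = 5f 54 2f 9f.
Inner hash: even-index sum = 226 mod 256 = 226; odd-index sum = 417 mod 256 = 161 → e2 a1.
Outer hash (recomputed tag): even-index sum = 368 mod 256 = 112; odd-index sum = 404 mod 256 = 148 → 70 94.
Recomputed tag = 7094; claimed = 7094 → match.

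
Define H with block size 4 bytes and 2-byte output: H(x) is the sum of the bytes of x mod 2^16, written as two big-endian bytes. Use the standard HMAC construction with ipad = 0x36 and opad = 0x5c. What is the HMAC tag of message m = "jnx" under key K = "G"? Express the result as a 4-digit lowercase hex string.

Key "G" = 47 is 1 byte ≤ B = 4; zero-pad to 4 bytes: K' = 47 00 00 00.
K' ⊕ ipad = 71 36 36 36.  K' ⊕ opad = 1b 5c 5c 5c.
Inner input = (K'⊕ipad) ∥ m = 71 36 36 36 ∥ 6a 6e 78.
Inner hash: sum = 113+54+54+54+106+110+120 = 611 → 02 63.
Outer input = (K'⊕opad) ∥ inner = 1b 5c 5c 5c ∥ 02 63.
Outer hash (tag): sum = 27+92+92+92+2+99 = 404 → 01 94.

0194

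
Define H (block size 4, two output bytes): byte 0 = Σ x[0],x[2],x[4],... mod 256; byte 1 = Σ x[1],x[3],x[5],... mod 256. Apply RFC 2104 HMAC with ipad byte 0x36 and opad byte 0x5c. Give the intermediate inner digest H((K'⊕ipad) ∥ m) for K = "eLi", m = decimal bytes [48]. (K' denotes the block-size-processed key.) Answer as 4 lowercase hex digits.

e2b0

Key "eLi" = 65 4c 69 is 3 bytes ≤ B = 4; zero-pad to 4 bytes: K' = 65 4c 69 00.
K' ⊕ ipad = 53 7a 5f 36.
Inner input = 53 7a 5f 36 ∥ 30.
Inner hash: even-index sum = 226 mod 256 = 226; odd-index sum = 176 mod 256 = 176 → e2 b0.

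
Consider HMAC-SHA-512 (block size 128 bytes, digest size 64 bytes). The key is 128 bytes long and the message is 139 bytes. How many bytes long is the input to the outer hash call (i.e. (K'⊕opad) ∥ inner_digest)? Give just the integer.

192

Key is 128 ≤ 128 bytes, zero-padded: |K'| = 128.
Outer input = (K'⊕opad) ∥ H(inner) → 128 + 64 = 192 bytes.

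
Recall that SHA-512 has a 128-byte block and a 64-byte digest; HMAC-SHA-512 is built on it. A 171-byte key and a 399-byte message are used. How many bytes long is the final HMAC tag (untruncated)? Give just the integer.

The tag is one SHA-512 digest: 64 bytes.

64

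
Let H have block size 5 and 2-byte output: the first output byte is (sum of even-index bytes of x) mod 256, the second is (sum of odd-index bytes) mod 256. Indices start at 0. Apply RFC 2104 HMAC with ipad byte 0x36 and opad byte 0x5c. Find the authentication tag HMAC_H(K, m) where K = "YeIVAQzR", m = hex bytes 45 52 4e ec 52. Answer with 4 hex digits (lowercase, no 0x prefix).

3c73

Key "YeIVAQzR" = 59 65 49 56 41 51 7a 52 is 8 bytes > B = 5, so hash it first: H(key) = 5d 5e, then zero-pad to 5 bytes: K' = 5d 5e 00 00 00.
K' ⊕ ipad = 6b 68 36 36 36.  K' ⊕ opad = 01 02 5c 5c 5c.
Inner input = (K'⊕ipad) ∥ m = 6b 68 36 36 36 ∥ 45 52 4e ec 52.
Inner hash: even-index sum = 533 mod 256 = 21; odd-index sum = 387 mod 256 = 131 → 15 83.
Outer input = (K'⊕opad) ∥ inner = 01 02 5c 5c 5c ∥ 15 83.
Outer hash (tag): even-index sum = 316 mod 256 = 60; odd-index sum = 115 mod 256 = 115 → 3c 73.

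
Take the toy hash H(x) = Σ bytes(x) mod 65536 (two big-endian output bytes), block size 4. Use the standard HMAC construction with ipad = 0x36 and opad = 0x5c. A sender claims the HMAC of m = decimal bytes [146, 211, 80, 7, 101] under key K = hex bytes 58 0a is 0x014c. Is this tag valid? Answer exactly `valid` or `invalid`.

valid

Key hex bytes 58 0a is 2 bytes ≤ B = 4; zero-pad to 4 bytes: K' = 58 0a 00 00.
K' ⊕ ipad = 6e 3c 36 36; K' ⊕ opad = 04 56 5c 5c.
Inner hash: sum = 110+60+54+54+146+211+80+7+101 = 823 → 03 37.
Outer hash (recomputed tag): sum = 4+86+92+92+3+55 = 332 → 01 4c.
Recomputed tag = 014c; claimed = 014c → match.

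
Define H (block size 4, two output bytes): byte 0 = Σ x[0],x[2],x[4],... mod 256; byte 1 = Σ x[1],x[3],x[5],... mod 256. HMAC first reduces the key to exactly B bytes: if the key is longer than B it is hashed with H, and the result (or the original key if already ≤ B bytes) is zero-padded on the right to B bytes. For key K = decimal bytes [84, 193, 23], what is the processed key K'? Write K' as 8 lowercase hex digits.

54c11700

Key decimal bytes [84, 193, 23] = 54 c1 17 is 3 bytes ≤ B = 4; zero-pad to 4 bytes: K' = 54 c1 17 00.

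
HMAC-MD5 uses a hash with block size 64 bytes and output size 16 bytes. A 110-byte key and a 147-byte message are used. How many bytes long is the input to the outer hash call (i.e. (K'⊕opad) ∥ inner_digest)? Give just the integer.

Key is 110 > 64 bytes, so it is hashed to 16 bytes then zero-padded to 64: |K'| = 64.
Outer input = (K'⊕opad) ∥ H(inner) → 64 + 16 = 80 bytes.

80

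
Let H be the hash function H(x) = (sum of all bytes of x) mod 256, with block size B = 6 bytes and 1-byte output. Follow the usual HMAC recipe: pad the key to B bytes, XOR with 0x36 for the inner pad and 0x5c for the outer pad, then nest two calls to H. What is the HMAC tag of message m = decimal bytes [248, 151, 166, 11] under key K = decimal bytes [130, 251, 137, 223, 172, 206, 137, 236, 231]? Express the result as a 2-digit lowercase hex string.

Key decimal bytes [130, 251, 137, 223, 172, 206, 137, 236, 231] = 82 fb 89 df ac ce 89 ec e7 is 9 bytes > B = 6, so hash it first: H(key) = bb, then zero-pad to 6 bytes: K' = bb 00 00 00 00 00.
K' ⊕ ipad = 8d 36 36 36 36 36.  K' ⊕ opad = e7 5c 5c 5c 5c 5c.
Inner input = (K'⊕ipad) ∥ m = 8d 36 36 36 36 36 ∥ f8 97 a6 0b.
Inner hash: sum = 141+54+54+54+54+54+248+151+166+11 = 987; mod 256 = 219 → db.
Outer input = (K'⊕opad) ∥ inner = e7 5c 5c 5c 5c 5c ∥ db.
Outer hash (tag): sum = 231+92+92+92+92+92+219 = 910; mod 256 = 142 → 8e.

8e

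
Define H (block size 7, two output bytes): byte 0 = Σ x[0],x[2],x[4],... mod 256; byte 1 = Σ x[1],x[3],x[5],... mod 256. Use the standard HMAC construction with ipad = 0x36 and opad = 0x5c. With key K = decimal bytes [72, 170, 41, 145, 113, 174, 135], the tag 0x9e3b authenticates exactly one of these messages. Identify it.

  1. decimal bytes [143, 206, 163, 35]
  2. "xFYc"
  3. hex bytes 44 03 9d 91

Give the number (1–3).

Key decimal bytes [72, 170, 41, 145, 113, 174, 135] = 48 aa 29 91 71 ae 87 is exactly B = 7 bytes: K' = 48 aa 29 91 71 ae 87.
K' ⊕ ipad = 7e 9c 1f a7 47 98 b1; K' ⊕ opad = 14 f6 75 cd 2d f2 db.
m1: inner = H(7e 9c 1f a7 47 98 b1 8f ce a3 23) = 86 0d; tag = H(14 f6 75 cd 2d f2 db 86 0d) = 9e3b ← matches
m2: inner = H(7e 9c 1f a7 47 98 b1 78 46 59 63) = 3e ac; tag = H(14 f6 75 cd 2d f2 db 3e ac) = 3df3
m3: inner = H(7e 9c 1f a7 47 98 b1 44 03 9d 91) = 29 bc; tag = H(14 f6 75 cd 2d f2 db 29 bc) = 4dde

1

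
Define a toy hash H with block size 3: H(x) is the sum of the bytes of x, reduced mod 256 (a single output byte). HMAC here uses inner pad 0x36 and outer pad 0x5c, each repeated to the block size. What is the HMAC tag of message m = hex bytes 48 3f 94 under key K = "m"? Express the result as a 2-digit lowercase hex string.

Key "m" = 6d is 1 byte ≤ B = 3; zero-pad to 3 bytes: K' = 6d 00 00.
K' ⊕ ipad = 5b 36 36.  K' ⊕ opad = 31 5c 5c.
Inner input = (K'⊕ipad) ∥ m = 5b 36 36 ∥ 48 3f 94.
Inner hash: sum = 91+54+54+72+63+148 = 482; mod 256 = 226 → e2.
Outer input = (K'⊕opad) ∥ inner = 31 5c 5c ∥ e2.
Outer hash (tag): sum = 49+92+92+226 = 459; mod 256 = 203 → cb.

cb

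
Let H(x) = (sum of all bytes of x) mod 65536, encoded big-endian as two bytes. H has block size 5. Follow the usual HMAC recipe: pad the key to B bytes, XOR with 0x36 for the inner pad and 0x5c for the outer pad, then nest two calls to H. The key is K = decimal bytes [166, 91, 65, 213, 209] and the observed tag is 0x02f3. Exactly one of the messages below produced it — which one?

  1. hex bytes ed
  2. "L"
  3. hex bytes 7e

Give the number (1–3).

3

Key decimal bytes [166, 91, 65, 213, 209] = a6 5b 41 d5 d1 is exactly B = 5 bytes: K' = a6 5b 41 d5 d1.
K' ⊕ ipad = 90 6d 77 e3 e7; K' ⊕ opad = fa 07 1d 89 8d.
m1: inner = H(90 6d 77 e3 e7 ed) = 04 2b; tag = H(fa 07 1d 89 8d 04 2b) = 0263
m2: inner = H(90 6d 77 e3 e7 4c) = 03 8a; tag = H(fa 07 1d 89 8d 03 8a) = 02c1
m3: inner = H(90 6d 77 e3 e7 7e) = 03 bc; tag = H(fa 07 1d 89 8d 03 bc) = 02f3 ← matches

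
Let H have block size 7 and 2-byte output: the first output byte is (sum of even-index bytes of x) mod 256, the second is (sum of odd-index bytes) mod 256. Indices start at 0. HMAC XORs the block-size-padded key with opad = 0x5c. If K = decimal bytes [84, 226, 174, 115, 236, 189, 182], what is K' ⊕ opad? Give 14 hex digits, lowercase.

Key decimal bytes [84, 226, 174, 115, 236, 189, 182] = 54 e2 ae 73 ec bd b6 is exactly B = 7 bytes: K' = 54 e2 ae 73 ec bd b6.
XOR each byte with 0x5c: 54⊕5c=08, e2⊕5c=be, ae⊕5c=f2, 73⊕5c=2f, ec⊕5c=b0, bd⊕5c=e1, b6⊕5c=ea.

08bef22fb0e1ea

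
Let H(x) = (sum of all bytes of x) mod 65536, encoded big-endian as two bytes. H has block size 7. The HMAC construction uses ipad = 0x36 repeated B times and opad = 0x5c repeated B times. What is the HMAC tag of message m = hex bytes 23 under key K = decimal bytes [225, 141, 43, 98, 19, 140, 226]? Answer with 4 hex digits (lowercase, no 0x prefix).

Key decimal bytes [225, 141, 43, 98, 19, 140, 226] = e1 8d 2b 62 13 8c e2 is exactly B = 7 bytes: K' = e1 8d 2b 62 13 8c e2.
K' ⊕ ipad = d7 bb 1d 54 25 ba d4.  K' ⊕ opad = bd d1 77 3e 4f d0 be.
Inner input = (K'⊕ipad) ∥ m = d7 bb 1d 54 25 ba d4 ∥ 23.
Inner hash: sum = 215+187+29+84+37+186+212+35 = 985 → 03 d9.
Outer input = (K'⊕opad) ∥ inner = bd d1 77 3e 4f d0 be ∥ 03 d9.
Outer hash (tag): sum = 189+209+119+62+79+208+190+3+217 = 1276 → 04 fc.

04fc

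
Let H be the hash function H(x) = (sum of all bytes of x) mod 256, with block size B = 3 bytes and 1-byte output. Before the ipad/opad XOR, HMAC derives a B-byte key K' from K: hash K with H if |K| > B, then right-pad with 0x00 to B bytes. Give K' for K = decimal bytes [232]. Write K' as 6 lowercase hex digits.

e80000

Key decimal bytes [232] = e8 is 1 byte ≤ B = 3; zero-pad to 3 bytes: K' = e8 00 00.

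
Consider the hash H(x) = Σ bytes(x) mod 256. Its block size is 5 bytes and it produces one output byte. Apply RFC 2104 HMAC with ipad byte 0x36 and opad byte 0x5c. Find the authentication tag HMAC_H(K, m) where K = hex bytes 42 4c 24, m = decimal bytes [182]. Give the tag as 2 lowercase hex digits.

80

Key hex bytes 42 4c 24 is 3 bytes ≤ B = 5; zero-pad to 5 bytes: K' = 42 4c 24 00 00.
K' ⊕ ipad = 74 7a 12 36 36.  K' ⊕ opad = 1e 10 78 5c 5c.
Inner input = (K'⊕ipad) ∥ m = 74 7a 12 36 36 ∥ b6.
Inner hash: sum = 116+122+18+54+54+182 = 546; mod 256 = 34 → 22.
Outer input = (K'⊕opad) ∥ inner = 1e 10 78 5c 5c ∥ 22.
Outer hash (tag): sum = 30+16+120+92+92+34 = 384; mod 256 = 128 → 80.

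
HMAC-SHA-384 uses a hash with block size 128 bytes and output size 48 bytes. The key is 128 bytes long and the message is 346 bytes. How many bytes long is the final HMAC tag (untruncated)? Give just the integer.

The tag is one SHA-384 digest: 48 bytes.

48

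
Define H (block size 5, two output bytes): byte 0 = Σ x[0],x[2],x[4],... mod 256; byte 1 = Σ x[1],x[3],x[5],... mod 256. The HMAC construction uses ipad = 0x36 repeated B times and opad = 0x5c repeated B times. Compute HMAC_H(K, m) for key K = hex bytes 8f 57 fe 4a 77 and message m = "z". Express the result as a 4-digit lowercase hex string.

Key hex bytes 8f 57 fe 4a 77 is exactly B = 5 bytes: K' = 8f 57 fe 4a 77.
K' ⊕ ipad = b9 61 c8 7c 41.  K' ⊕ opad = d3 0b a2 16 2b.
Inner input = (K'⊕ipad) ∥ m = b9 61 c8 7c 41 ∥ 7a.
Inner hash: even-index sum = 450 mod 256 = 194; odd-index sum = 343 mod 256 = 87 → c2 57.
Outer input = (K'⊕opad) ∥ inner = d3 0b a2 16 2b ∥ c2 57.
Outer hash (tag): even-index sum = 503 mod 256 = 247; odd-index sum = 227 mod 256 = 227 → f7 e3.

f7e3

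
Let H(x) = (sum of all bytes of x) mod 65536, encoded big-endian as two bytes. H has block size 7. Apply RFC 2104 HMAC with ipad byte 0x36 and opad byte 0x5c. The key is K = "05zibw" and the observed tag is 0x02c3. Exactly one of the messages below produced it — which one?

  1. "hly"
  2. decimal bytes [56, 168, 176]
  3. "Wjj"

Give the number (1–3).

1

Key "05zibw" = 30 35 7a 69 62 77 is 6 bytes ≤ B = 7; zero-pad to 7 bytes: K' = 30 35 7a 69 62 77 00.
K' ⊕ ipad = 06 03 4c 5f 54 41 36; K' ⊕ opad = 6c 69 26 35 3e 2b 5c.
m1: inner = H(06 03 4c 5f 54 41 36 68 6c 79) = 02 cc; tag = H(6c 69 26 35 3e 2b 5c 02 cc) = 02c3 ← matches
m2: inner = H(06 03 4c 5f 54 41 36 38 a8 b0) = 03 0f; tag = H(6c 69 26 35 3e 2b 5c 03 0f) = 0207
m3: inner = H(06 03 4c 5f 54 41 36 57 6a 6a) = 02 aa; tag = H(6c 69 26 35 3e 2b 5c 02 aa) = 02a1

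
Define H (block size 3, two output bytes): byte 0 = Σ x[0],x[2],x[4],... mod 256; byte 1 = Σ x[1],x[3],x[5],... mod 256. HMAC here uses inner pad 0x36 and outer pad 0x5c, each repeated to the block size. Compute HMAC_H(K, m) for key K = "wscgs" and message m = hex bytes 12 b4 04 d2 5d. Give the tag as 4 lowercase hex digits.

ccbd

Key "wscgs" = 77 73 63 67 73 is 5 bytes > B = 3, so hash it first: H(key) = 4d da, then zero-pad to 3 bytes: K' = 4d da 00.
K' ⊕ ipad = 7b ec 36.  K' ⊕ opad = 11 86 5c.
Inner input = (K'⊕ipad) ∥ m = 7b ec 36 ∥ 12 b4 04 d2 5d.
Inner hash: even-index sum = 567 mod 256 = 55; odd-index sum = 351 mod 256 = 95 → 37 5f.
Outer input = (K'⊕opad) ∥ inner = 11 86 5c ∥ 37 5f.
Outer hash (tag): even-index sum = 204 mod 256 = 204; odd-index sum = 189 mod 256 = 189 → cc bd.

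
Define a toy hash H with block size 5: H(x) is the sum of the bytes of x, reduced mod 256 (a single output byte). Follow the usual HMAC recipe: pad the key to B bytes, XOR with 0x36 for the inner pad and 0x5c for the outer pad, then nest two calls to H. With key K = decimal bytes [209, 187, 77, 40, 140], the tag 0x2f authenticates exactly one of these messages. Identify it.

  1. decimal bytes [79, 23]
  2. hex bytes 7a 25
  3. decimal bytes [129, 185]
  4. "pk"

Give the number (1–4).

Key decimal bytes [209, 187, 77, 40, 140] = d1 bb 4d 28 8c is exactly B = 5 bytes: K' = d1 bb 4d 28 8c.
K' ⊕ ipad = e7 8d 7b 1e ba; K' ⊕ opad = 8d e7 11 74 d0.
m1: inner = H(e7 8d 7b 1e ba 4f 17) = 2d; tag = H(8d e7 11 74 d0 2d) = f6
m2: inner = H(e7 8d 7b 1e ba 7a 25) = 66; tag = H(8d e7 11 74 d0 66) = 2f ← matches
m3: inner = H(e7 8d 7b 1e ba 81 b9) = 01; tag = H(8d e7 11 74 d0 01) = ca
m4: inner = H(e7 8d 7b 1e ba 70 6b) = a2; tag = H(8d e7 11 74 d0 a2) = 6b

2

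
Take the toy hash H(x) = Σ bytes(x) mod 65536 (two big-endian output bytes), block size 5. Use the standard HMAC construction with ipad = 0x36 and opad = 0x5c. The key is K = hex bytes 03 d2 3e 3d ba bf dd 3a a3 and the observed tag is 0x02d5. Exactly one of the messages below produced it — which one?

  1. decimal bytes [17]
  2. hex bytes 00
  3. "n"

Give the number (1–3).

Key hex bytes 03 d2 3e 3d ba bf dd 3a a3 is 9 bytes > B = 5, so hash it first: H(key) = 04 83, then zero-pad to 5 bytes: K' = 04 83 00 00 00.
K' ⊕ ipad = 32 b5 36 36 36; K' ⊕ opad = 58 df 5c 5c 5c.
m1: inner = H(32 b5 36 36 36 11) = 01 9a; tag = H(58 df 5c 5c 5c 01 9a) = 02e6
m2: inner = H(32 b5 36 36 36 00) = 01 89; tag = H(58 df 5c 5c 5c 01 89) = 02d5 ← matches
m3: inner = H(32 b5 36 36 36 6e) = 01 f7; tag = H(58 df 5c 5c 5c 01 f7) = 0343

2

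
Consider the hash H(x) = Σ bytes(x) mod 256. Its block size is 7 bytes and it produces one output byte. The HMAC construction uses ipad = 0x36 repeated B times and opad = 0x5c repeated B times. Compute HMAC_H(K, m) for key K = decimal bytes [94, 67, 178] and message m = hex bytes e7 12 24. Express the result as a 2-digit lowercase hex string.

d5

Key decimal bytes [94, 67, 178] = 5e 43 b2 is 3 bytes ≤ B = 7; zero-pad to 7 bytes: K' = 5e 43 b2 00 00 00 00.
K' ⊕ ipad = 68 75 84 36 36 36 36.  K' ⊕ opad = 02 1f ee 5c 5c 5c 5c.
Inner input = (K'⊕ipad) ∥ m = 68 75 84 36 36 36 36 ∥ e7 12 24.
Inner hash: sum = 104+117+132+54+54+54+54+231+18+36 = 854; mod 256 = 86 → 56.
Outer input = (K'⊕opad) ∥ inner = 02 1f ee 5c 5c 5c 5c ∥ 56.
Outer hash (tag): sum = 2+31+238+92+92+92+92+86 = 725; mod 256 = 213 → d5.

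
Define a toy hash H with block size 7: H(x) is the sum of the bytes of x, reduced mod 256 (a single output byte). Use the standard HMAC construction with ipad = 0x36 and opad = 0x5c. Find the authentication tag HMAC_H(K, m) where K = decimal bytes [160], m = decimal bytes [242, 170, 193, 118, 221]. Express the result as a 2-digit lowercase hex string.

ae

Key decimal bytes [160] = a0 is 1 byte ≤ B = 7; zero-pad to 7 bytes: K' = a0 00 00 00 00 00 00.
K' ⊕ ipad = 96 36 36 36 36 36 36.  K' ⊕ opad = fc 5c 5c 5c 5c 5c 5c.
Inner input = (K'⊕ipad) ∥ m = 96 36 36 36 36 36 36 ∥ f2 aa c1 76 dd.
Inner hash: sum = 150+54+54+54+54+54+54+242+170+193+118+221 = 1418; mod 256 = 138 → 8a.
Outer input = (K'⊕opad) ∥ inner = fc 5c 5c 5c 5c 5c 5c ∥ 8a.
Outer hash (tag): sum = 252+92+92+92+92+92+92+138 = 942; mod 256 = 174 → ae.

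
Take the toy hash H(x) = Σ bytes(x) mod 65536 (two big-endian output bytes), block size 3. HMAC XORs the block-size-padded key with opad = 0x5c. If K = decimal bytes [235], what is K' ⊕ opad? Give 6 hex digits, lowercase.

Key decimal bytes [235] = eb is 1 byte ≤ B = 3; zero-pad to 3 bytes: K' = eb 00 00.
XOR each byte with 0x5c: eb⊕5c=b7, 00⊕5c=5c, 00⊕5c=5c.

b75c5c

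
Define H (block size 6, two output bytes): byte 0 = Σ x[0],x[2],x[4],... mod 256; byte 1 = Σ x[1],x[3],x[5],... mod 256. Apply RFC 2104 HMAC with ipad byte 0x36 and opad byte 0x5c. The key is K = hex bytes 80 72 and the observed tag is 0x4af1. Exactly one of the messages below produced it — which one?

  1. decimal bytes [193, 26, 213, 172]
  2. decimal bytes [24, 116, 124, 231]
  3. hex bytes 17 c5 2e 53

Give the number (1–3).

2

Key hex bytes 80 72 is 2 bytes ≤ B = 6; zero-pad to 6 bytes: K' = 80 72 00 00 00 00.
K' ⊕ ipad = b6 44 36 36 36 36; K' ⊕ opad = dc 2e 5c 5c 5c 5c.
m1: inner = H(b6 44 36 36 36 36 c1 1a d5 ac) = b8 76; tag = H(dc 2e 5c 5c 5c 5c b8 76) = 4c5c
m2: inner = H(b6 44 36 36 36 36 18 74 7c e7) = b6 0b; tag = H(dc 2e 5c 5c 5c 5c b6 0b) = 4af1 ← matches
m3: inner = H(b6 44 36 36 36 36 17 c5 2e 53) = 67 c8; tag = H(dc 2e 5c 5c 5c 5c 67 c8) = fbae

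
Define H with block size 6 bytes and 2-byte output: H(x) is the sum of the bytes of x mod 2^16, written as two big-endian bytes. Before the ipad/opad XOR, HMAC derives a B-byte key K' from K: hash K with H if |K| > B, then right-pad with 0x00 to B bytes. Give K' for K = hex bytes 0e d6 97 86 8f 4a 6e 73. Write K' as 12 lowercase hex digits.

03bb00000000

|K| = 8 > B = 6, so first hash the key.
H(K): sum = 14+214+151+134+143+74+110+115 = 955 → 03 bb.
Zero-pad H(K) = 03 bb to 6 bytes: K' = 03 bb 00 00 00 00.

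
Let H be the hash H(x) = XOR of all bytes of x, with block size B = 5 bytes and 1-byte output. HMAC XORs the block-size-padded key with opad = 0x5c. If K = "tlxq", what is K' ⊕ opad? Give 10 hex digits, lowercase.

2830242d5c

Key "tlxq" = 74 6c 78 71 is 4 bytes ≤ B = 5; zero-pad to 5 bytes: K' = 74 6c 78 71 00.
XOR each byte with 0x5c: 74⊕5c=28, 6c⊕5c=30, 78⊕5c=24, 71⊕5c=2d, 00⊕5c=5c.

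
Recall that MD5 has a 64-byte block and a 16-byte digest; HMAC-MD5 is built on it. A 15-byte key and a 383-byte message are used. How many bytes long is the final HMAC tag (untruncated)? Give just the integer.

16

The tag is one MD5 digest: 16 bytes.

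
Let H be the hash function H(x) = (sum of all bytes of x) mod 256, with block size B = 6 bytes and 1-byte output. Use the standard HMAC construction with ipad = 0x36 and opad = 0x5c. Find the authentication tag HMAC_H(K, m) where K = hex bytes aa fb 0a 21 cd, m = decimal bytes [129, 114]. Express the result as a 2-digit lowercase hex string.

3d

Key hex bytes aa fb 0a 21 cd is 5 bytes ≤ B = 6; zero-pad to 6 bytes: K' = aa fb 0a 21 cd 00.
K' ⊕ ipad = 9c cd 3c 17 fb 36.  K' ⊕ opad = f6 a7 56 7d 91 5c.
Inner input = (K'⊕ipad) ∥ m = 9c cd 3c 17 fb 36 ∥ 81 72.
Inner hash: sum = 156+205+60+23+251+54+129+114 = 992; mod 256 = 224 → e0.
Outer input = (K'⊕opad) ∥ inner = f6 a7 56 7d 91 5c ∥ e0.
Outer hash (tag): sum = 246+167+86+125+145+92+224 = 1085; mod 256 = 61 → 3d.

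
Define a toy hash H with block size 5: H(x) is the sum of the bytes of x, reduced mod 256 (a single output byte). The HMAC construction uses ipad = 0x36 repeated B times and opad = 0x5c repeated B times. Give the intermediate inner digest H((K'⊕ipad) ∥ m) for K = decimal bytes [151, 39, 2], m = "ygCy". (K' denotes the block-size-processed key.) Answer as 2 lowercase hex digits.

Key decimal bytes [151, 39, 2] = 97 27 02 is 3 bytes ≤ B = 5; zero-pad to 5 bytes: K' = 97 27 02 00 00.
K' ⊕ ipad = a1 11 34 36 36.
Inner input = a1 11 34 36 36 ∥ 79 67 43 79.
Inner hash: sum = 161+17+52+54+54+121+103+67+121 = 750; mod 256 = 238 → ee.

ee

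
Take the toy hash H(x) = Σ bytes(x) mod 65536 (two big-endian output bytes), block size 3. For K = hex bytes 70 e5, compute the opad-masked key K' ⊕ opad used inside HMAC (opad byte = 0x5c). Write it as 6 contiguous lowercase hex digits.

Key hex bytes 70 e5 is 2 bytes ≤ B = 3; zero-pad to 3 bytes: K' = 70 e5 00.
XOR each byte with 0x5c: 70⊕5c=2c, e5⊕5c=b9, 00⊕5c=5c.

2cb95c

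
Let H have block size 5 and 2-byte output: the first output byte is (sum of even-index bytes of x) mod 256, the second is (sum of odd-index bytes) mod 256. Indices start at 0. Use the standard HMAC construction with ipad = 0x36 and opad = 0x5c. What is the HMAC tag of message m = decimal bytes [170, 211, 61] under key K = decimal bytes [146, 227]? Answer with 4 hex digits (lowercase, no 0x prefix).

Key decimal bytes [146, 227] = 92 e3 is 2 bytes ≤ B = 5; zero-pad to 5 bytes: K' = 92 e3 00 00 00.
K' ⊕ ipad = a4 d5 36 36 36.  K' ⊕ opad = ce bf 5c 5c 5c.
Inner input = (K'⊕ipad) ∥ m = a4 d5 36 36 36 ∥ aa d3 3d.
Inner hash: even-index sum = 483 mod 256 = 227; odd-index sum = 498 mod 256 = 242 → e3 f2.
Outer input = (K'⊕opad) ∥ inner = ce bf 5c 5c 5c ∥ e3 f2.
Outer hash (tag): even-index sum = 632 mod 256 = 120; odd-index sum = 510 mod 256 = 254 → 78 fe.

78fe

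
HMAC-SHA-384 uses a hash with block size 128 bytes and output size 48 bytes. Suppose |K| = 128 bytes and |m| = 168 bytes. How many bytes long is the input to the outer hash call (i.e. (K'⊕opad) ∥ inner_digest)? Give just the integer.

Key is 128 ≤ 128 bytes, zero-padded: |K'| = 128.
Outer input = (K'⊕opad) ∥ H(inner) → 128 + 48 = 176 bytes.

176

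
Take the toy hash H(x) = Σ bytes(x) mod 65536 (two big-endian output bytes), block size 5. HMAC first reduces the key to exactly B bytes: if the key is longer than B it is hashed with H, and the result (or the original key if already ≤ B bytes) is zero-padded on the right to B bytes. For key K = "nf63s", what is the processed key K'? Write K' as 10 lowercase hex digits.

Key "nf63s" = 6e 66 36 33 73 is exactly B = 5 bytes: K' = 6e 66 36 33 73.

6e66363373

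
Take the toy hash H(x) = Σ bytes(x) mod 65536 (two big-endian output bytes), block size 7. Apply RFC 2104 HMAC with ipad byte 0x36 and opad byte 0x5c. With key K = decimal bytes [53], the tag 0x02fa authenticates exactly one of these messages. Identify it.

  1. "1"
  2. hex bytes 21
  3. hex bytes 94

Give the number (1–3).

2

Key decimal bytes [53] = 35 is 1 byte ≤ B = 7; zero-pad to 7 bytes: K' = 35 00 00 00 00 00 00.
K' ⊕ ipad = 03 36 36 36 36 36 36; K' ⊕ opad = 69 5c 5c 5c 5c 5c 5c.
m1: inner = H(03 36 36 36 36 36 36 31) = 01 78; tag = H(69 5c 5c 5c 5c 5c 5c 01 78) = 030a
m2: inner = H(03 36 36 36 36 36 36 21) = 01 68; tag = H(69 5c 5c 5c 5c 5c 5c 01 68) = 02fa ← matches
m3: inner = H(03 36 36 36 36 36 36 94) = 01 db; tag = H(69 5c 5c 5c 5c 5c 5c 01 db) = 036d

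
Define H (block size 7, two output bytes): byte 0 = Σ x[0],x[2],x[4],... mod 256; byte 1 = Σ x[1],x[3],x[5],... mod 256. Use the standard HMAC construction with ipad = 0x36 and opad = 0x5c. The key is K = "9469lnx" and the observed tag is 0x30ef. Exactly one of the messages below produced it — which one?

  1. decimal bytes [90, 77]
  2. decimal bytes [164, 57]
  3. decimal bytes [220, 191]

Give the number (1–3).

2

Key "9469lnx" = 39 34 36 39 6c 6e 78 is exactly B = 7 bytes: K' = 39 34 36 39 6c 6e 78.
K' ⊕ ipad = 0f 02 00 0f 5a 58 4e; K' ⊕ opad = 65 68 6a 65 30 32 24.
m1: inner = H(0f 02 00 0f 5a 58 4e 5a 4d) = 04 c3; tag = H(65 68 6a 65 30 32 24 04 c3) = e603
m2: inner = H(0f 02 00 0f 5a 58 4e a4 39) = f0 0d; tag = H(65 68 6a 65 30 32 24 f0 0d) = 30ef ← matches
m3: inner = H(0f 02 00 0f 5a 58 4e dc bf) = 76 45; tag = H(65 68 6a 65 30 32 24 76 45) = 6875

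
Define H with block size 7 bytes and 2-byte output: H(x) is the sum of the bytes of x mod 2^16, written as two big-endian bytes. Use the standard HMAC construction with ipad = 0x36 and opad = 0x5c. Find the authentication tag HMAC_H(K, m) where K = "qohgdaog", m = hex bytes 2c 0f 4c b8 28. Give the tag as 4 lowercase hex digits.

026a

Key "qohgdaog" = 71 6f 68 67 64 61 6f 67 is 8 bytes > B = 7, so hash it first: H(key) = 03 4a, then zero-pad to 7 bytes: K' = 03 4a 00 00 00 00 00.
K' ⊕ ipad = 35 7c 36 36 36 36 36.  K' ⊕ opad = 5f 16 5c 5c 5c 5c 5c.
Inner input = (K'⊕ipad) ∥ m = 35 7c 36 36 36 36 36 ∥ 2c 0f 4c b8 28.
Inner hash: sum = 53+124+54+54+54+54+54+44+15+76+184+40 = 806 → 03 26.
Outer input = (K'⊕opad) ∥ inner = 5f 16 5c 5c 5c 5c 5c ∥ 03 26.
Outer hash (tag): sum = 95+22+92+92+92+92+92+3+38 = 618 → 02 6a.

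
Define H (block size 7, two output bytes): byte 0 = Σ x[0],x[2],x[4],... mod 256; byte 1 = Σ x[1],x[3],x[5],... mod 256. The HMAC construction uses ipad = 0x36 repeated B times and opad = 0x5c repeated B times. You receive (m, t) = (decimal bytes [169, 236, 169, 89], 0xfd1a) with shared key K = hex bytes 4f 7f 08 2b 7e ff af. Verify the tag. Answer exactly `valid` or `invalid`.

Key hex bytes 4f 7f 08 2b 7e ff af is exactly B = 7 bytes: K' = 4f 7f 08 2b 7e ff af.
K' ⊕ ipad = 79 49 3e 1d 48 c9 99; K' ⊕ opad = 13 23 54 77 22 a3 f3.
Inner hash: even-index sum = 733 mod 256 = 221; odd-index sum = 641 mod 256 = 129 → dd 81.
Outer hash (recomputed tag): even-index sum = 509 mod 256 = 253; odd-index sum = 538 mod 256 = 26 → fd 1a.
Recomputed tag = fd1a; claimed = fd1a → match.

valid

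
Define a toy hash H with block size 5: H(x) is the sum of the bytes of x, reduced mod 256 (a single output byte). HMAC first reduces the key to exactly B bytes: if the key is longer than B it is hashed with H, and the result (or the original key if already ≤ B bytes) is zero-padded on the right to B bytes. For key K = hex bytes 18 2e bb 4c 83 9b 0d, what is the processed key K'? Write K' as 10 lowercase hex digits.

|K| = 7 > B = 5, so first hash the key.
H(K): sum = 24+46+187+76+131+155+13 = 632; mod 256 = 120 → 78.
Zero-pad H(K) = 78 to 5 bytes: K' = 78 00 00 00 00.

7800000000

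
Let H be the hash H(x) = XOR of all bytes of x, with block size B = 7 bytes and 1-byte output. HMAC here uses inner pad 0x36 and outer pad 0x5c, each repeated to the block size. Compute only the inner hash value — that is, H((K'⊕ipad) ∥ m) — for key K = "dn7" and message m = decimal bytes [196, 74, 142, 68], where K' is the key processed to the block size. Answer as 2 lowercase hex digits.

4f

Key "dn7" = 64 6e 37 is 3 bytes ≤ B = 7; zero-pad to 7 bytes: K' = 64 6e 37 00 00 00 00.
K' ⊕ ipad = 52 58 01 36 36 36 36.
Inner input = 52 58 01 36 36 36 36 ∥ c4 4a 8e 44.
Inner hash: XOR 52⊕58⊕01⊕36⊕36⊕36⊕36⊕c4⊕4a⊕8e⊕44 = 4f.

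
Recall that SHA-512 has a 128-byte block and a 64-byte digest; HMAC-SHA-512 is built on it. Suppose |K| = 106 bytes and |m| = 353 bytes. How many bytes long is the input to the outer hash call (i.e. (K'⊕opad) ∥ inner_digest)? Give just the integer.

192

Key is 106 ≤ 128 bytes, zero-padded: |K'| = 128.
Outer input = (K'⊕opad) ∥ H(inner) → 128 + 64 = 192 bytes.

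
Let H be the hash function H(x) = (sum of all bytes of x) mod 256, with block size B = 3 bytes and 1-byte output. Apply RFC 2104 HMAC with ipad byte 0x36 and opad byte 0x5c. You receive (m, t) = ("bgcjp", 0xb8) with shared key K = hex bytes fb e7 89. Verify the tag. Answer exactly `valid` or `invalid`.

Key hex bytes fb e7 89 is exactly B = 3 bytes: K' = fb e7 89.
K' ⊕ ipad = cd d1 bf; K' ⊕ opad = a7 bb d5.
Inner hash: sum = 205+209+191+98+103+99+106+112 = 1123; mod 256 = 99 → 63.
Outer hash (recomputed tag): sum = 167+187+213+99 = 666; mod 256 = 154 → 9a.
Recomputed tag = 9a; claimed = b8 → mismatch.

invalid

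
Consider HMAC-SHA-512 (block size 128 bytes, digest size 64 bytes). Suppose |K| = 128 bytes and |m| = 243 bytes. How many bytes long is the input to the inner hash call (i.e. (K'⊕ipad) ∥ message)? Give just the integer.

371

Key is 128 ≤ 128 bytes, zero-padded: |K'| = 128.
Inner input = (K'⊕ipad) ∥ m → 128 + 243 = 371 bytes.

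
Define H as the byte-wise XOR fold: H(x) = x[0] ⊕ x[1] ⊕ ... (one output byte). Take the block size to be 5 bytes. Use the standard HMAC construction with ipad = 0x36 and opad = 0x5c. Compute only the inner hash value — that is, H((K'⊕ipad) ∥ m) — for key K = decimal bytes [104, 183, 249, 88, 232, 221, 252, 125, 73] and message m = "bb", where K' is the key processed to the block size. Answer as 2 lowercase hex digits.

Key decimal bytes [104, 183, 249, 88, 232, 221, 252, 125, 73] = 68 b7 f9 58 e8 dd fc 7d 49 is 9 bytes > B = 5, so hash it first: H(key) = 83, then zero-pad to 5 bytes: K' = 83 00 00 00 00.
K' ⊕ ipad = b5 36 36 36 36.
Inner input = b5 36 36 36 36 ∥ 62 62.
Inner hash: XOR b5⊕36⊕36⊕36⊕36⊕62⊕62 = b5.

b5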